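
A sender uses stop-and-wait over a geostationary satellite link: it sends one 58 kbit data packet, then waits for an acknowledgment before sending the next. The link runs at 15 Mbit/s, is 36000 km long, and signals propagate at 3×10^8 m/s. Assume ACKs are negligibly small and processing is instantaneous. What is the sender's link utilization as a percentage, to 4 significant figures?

t_tx = L/R = 58000/15000000 = 0.00386667 s.
t_prop = 36000000/300000000 = 0.12 s; RTT = 0.24 s.
Cycle = t_tx + RTT = 0.243867 s.
Utilization = t_tx / cycle = 0.00386667/0.243867 = 1.586 %.

1.586 %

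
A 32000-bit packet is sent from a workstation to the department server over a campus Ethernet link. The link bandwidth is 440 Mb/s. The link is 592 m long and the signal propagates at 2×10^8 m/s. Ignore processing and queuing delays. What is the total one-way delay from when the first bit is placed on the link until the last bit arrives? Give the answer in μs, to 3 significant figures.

Transmission delay = L/R = 32000 / 440000000 = 72.7273 μs.
Propagation delay = d/s = 592 m / 200000000 m/s = 2.96 μs.
Total = 75.7 μs.

75.7 μs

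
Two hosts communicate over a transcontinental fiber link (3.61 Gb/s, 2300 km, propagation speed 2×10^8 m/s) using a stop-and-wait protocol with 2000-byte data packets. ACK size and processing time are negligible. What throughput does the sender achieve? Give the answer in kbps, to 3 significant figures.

t_tx = L/R = 16000/3610000000 = 4.43213e-06 s.
t_prop = 2300000/200000000 = 0.0115 s; RTT = 0.023 s.
Cycle = t_tx + RTT = 0.0230044 s.
Throughput = L / cycle = 16000 / 0.0230044 = 696 kbps.

696 kbps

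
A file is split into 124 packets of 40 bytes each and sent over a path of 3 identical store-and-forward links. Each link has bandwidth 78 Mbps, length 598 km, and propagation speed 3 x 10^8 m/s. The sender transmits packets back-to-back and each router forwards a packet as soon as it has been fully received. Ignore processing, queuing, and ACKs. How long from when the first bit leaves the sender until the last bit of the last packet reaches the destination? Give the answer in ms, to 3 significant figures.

Per-hop transmission t_tx = L/R = 320/78000000 = 0.00410256 ms.
Per-hop propagation t_prop = 598000/300000000 = 1.99333 ms.
Pipeline fill: first packet needs 3·t_tx to clear all hops; remaining 123 packets each add one t_tx.
Total = (3+124-1)·t_tx + 3·t_prop = 126·0.00410256 + 3·1.99333 = 6.50 ms.

6.50 ms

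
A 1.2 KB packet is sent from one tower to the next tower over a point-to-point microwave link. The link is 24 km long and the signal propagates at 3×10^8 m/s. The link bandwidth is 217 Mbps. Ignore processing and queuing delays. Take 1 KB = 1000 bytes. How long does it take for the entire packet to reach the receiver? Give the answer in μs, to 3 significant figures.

124 μs

L = 9600 bits.
Transmission delay = L/R = 9600 / 217000000 = 44.2396 μs.
Propagation delay = d/s = 24000 m / 300000000 m/s = 80 μs.
Total = 124 μs.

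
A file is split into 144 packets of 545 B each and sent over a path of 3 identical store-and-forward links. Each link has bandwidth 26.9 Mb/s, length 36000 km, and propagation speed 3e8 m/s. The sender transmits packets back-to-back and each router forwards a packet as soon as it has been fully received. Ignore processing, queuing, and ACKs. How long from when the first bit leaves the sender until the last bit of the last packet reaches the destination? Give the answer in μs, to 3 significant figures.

384000 μs

Per-hop transmission t_tx = L/R = 4360/26900000 = 162.082 μs.
Per-hop propagation t_prop = 36000000/300000000 = 120000 μs.
Pipeline fill: first packet needs 3·t_tx to clear all hops; remaining 143 packets each add one t_tx.
Total = (3+144-1)·t_tx + 3·t_prop = 146·162.082 + 3·120000 = 384000 μs.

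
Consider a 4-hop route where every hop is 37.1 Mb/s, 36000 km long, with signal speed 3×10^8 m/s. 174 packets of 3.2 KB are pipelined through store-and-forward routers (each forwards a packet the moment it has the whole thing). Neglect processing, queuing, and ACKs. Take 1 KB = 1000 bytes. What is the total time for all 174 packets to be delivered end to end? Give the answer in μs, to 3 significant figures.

Per-hop transmission t_tx = L/R = 25600/37100000 = 690.027 μs.
Per-hop propagation t_prop = 36000000/300000000 = 120000 μs.
Pipeline fill: first packet needs 4·t_tx to clear all hops; remaining 173 packets each add one t_tx.
Total = (4+174-1)·t_tx + 4·t_prop = 177·690.027 + 4·120000 = 602000 μs.

602000 μs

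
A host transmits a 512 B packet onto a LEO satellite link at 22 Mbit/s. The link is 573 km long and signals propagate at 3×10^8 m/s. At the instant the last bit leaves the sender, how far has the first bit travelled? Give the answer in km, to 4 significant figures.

t_tx = L/R = 4096/22000000 = 0.000186182 s.
Distance = s × t_tx = 300000000 × 0.000186182 = 55.85 km.

55.85 km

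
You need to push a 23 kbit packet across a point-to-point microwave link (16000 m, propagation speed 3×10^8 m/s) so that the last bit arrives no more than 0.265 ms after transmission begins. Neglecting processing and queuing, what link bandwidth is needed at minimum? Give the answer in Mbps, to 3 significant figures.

109 Mbps

Propagation delay = 16000 / 300000000 = 0.0533333 ms.
Transmission budget = 0.265 − 0.0533333 = 0.211667 ms.
R ≥ L / t_tx = 23000 bits / 0.000211667 s = 109 Mbps.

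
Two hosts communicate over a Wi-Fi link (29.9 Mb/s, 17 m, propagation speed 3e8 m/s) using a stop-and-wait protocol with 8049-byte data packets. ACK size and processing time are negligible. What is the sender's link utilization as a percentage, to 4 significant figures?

99.99 %

t_tx = L/R = 64392/29900000 = 0.00215358 s.
t_prop = 17/300000000 = 5.66667e-08 s; RTT = 1.13333e-07 s.
Cycle = t_tx + RTT = 0.00215369 s.
Utilization = t_tx / cycle = 0.00215358/0.00215369 = 99.99 %.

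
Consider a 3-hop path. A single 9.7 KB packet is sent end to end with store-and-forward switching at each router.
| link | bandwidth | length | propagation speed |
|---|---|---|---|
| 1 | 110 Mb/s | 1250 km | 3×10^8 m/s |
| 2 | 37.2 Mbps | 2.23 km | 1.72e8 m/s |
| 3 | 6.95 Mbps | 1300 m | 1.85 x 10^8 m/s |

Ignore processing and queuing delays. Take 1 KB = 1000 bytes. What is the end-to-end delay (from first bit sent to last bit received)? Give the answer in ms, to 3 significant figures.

18.1 ms

L = 77600 bits.
Transmission delays (L/R per hop): 0.705455, 2.08602, 11.1655 ms; sum = 13.9569 ms.
Propagation delays (d/s per hop): 4.16667, 0.0129651, 0.00702703 ms; sum = 4.18666 ms.
End-to-end = 18.1 ms.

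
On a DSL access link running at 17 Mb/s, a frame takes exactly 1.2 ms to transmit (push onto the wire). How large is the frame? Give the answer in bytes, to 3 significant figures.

2550 bytes

L = R × t_tx = 17000000 b/s × 0.0012 s = 20400 bits.
In bytes: 20400 / 8 = 2550 bytes.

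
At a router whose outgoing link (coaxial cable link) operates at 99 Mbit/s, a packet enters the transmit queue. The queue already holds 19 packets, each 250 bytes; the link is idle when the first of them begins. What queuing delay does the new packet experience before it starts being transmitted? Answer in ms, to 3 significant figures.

Each queued packet: L/R = 2000/99000000 = 0.020202 ms.
19 queued → 0.383838 ms.
Queuing delay = 0.384 ms.

0.384 ms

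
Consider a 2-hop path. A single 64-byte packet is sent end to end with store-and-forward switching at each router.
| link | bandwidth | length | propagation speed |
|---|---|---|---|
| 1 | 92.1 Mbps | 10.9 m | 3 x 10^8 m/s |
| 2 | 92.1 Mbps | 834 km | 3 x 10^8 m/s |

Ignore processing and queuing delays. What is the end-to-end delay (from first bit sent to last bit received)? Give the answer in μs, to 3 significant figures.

2790 μs

L = 64 × 8 = 512 bits.
Transmission delay per hop = L/R = 512/92100000 = 5.55917 μs; 2 hops → 11.1183 μs.
Propagation delays (d/s per hop): 0.0363333, 2780 μs; sum = 2780.04 μs.
End-to-end = 2790 μs.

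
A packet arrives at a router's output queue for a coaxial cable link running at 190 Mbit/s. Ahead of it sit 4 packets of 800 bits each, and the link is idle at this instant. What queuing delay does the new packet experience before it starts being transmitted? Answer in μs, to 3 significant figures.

Each queued packet: L/R = 800/190000000 = 4.21053 μs.
4 queued → 16.8421 μs.
Queuing delay = 16.8 μs.

16.8 μs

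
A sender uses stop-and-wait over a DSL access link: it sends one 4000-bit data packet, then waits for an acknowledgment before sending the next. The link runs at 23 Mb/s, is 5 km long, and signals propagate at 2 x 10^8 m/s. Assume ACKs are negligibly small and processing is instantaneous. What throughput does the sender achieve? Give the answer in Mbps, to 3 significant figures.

t_tx = L/R = 4000/23000000 = 0.000173913 s.
t_prop = 5000/200000000 = 2.5e-05 s; RTT = 5e-05 s.
Cycle = t_tx + RTT = 0.000223913 s.
Throughput = L / cycle = 4000 / 0.000223913 = 17.9 Mbps.

17.9 Mbps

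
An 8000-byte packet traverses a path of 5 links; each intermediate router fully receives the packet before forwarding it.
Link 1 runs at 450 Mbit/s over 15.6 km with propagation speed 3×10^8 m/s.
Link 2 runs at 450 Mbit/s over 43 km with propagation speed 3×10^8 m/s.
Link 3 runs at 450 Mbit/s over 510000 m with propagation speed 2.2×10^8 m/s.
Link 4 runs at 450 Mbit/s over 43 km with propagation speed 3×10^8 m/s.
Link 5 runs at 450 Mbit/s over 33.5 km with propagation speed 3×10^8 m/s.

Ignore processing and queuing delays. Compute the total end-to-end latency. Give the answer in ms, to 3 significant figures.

3.48 ms

L = 8000 × 8 = 64000 bits.
Transmission delay per hop = L/R = 64000/450000000 = 0.142222 ms; 5 hops → 0.711111 ms.
Propagation delays (d/s per hop): 0.052, 0.143333, 2.31818, 0.143333, 0.111667 ms; sum = 2.76852 ms.
End-to-end = 3.48 ms.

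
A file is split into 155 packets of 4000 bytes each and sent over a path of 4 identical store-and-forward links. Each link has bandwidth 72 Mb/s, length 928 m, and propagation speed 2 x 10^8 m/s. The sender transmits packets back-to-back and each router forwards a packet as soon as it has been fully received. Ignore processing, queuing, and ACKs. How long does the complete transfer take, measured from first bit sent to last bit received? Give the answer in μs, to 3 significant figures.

70200 μs

Per-hop transmission t_tx = L/R = 32000/72000000 = 444.444 μs.
Per-hop propagation t_prop = 928/200000000 = 4.64 μs.
Pipeline fill: first packet needs 4·t_tx to clear all hops; remaining 154 packets each add one t_tx.
Total = (4+155-1)·t_tx + 4·t_prop = 158·444.444 + 4·4.64 = 70200 μs.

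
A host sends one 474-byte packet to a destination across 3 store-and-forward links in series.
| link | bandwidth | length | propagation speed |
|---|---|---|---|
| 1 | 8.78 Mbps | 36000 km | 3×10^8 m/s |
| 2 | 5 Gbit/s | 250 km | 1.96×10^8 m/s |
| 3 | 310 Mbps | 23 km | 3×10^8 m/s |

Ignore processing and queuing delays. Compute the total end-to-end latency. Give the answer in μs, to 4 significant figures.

121800 μs

L = 474 × 8 = 3792 bits.
Transmission delays (L/R per hop): 431.891, 0.7584, 12.2323 μs; sum = 444.881 μs.
Propagation delays (d/s per hop): 120000, 1275.51, 76.6667 μs; sum = 121352 μs.
End-to-end = 121800 μs.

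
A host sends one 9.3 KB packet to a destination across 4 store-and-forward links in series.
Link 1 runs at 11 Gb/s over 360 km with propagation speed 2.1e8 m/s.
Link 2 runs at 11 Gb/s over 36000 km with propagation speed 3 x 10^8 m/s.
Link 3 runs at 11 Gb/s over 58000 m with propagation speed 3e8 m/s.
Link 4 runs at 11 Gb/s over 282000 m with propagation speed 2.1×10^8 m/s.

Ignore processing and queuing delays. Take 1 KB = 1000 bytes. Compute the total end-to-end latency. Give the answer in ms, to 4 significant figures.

123.3 ms

L = 74400 bits.
Transmission delay per hop = L/R = 74400/11000000000 = 0.00676364 ms; 4 hops → 0.0270545 ms.
Propagation delays (d/s per hop): 1.71429, 120, 0.193333, 1.34286 ms; sum = 123.25 ms.
End-to-end = 123.3 ms.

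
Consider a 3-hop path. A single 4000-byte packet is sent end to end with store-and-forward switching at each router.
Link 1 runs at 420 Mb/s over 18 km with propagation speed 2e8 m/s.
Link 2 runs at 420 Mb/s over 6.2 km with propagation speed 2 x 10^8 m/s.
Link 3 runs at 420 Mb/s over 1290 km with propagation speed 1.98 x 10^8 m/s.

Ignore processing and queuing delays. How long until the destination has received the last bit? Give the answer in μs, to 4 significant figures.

6865 μs

L = 4000 × 8 = 32000 bits.
Transmission delay per hop = L/R = 32000/420000000 = 76.1905 μs; 3 hops → 228.571 μs.
Propagation delays (d/s per hop): 90, 31, 6515.15 μs; sum = 6636.15 μs.
End-to-end = 6865 μs.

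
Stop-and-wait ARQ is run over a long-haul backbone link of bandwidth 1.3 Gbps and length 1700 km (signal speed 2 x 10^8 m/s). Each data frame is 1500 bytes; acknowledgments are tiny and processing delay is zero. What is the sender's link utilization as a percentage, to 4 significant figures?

t_tx = L/R = 12000/1300000000 = 9.23077e-06 s.
t_prop = 1700000/200000000 = 0.0085 s; RTT = 0.017 s.
Cycle = t_tx + RTT = 0.0170092 s.
Utilization = t_tx / cycle = 9.23077e-06/0.0170092 = 0.05427 %.

0.05427 %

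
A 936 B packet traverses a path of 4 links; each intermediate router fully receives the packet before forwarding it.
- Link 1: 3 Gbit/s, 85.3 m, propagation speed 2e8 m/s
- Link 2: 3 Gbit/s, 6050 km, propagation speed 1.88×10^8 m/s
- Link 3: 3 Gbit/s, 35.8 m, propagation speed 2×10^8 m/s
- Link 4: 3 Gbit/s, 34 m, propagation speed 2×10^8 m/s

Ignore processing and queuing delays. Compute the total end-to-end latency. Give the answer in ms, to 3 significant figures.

L = 936 × 8 = 7488 bits.
Transmission delay per hop = L/R = 7488/3000000000 = 0.002496 ms; 4 hops → 0.009984 ms.
Propagation delays (d/s per hop): 0.0004265, 32.1809, 0.000179, 0.00017 ms; sum = 32.1816 ms.
End-to-end = 32.2 ms.

32.2 ms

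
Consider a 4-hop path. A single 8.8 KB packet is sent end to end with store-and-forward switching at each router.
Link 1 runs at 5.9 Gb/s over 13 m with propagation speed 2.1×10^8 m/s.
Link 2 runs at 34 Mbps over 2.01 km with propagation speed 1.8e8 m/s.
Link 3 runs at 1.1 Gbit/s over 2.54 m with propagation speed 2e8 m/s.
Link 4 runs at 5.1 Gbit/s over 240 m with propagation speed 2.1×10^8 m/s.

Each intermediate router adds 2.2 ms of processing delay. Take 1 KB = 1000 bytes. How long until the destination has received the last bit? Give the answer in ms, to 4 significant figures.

L = 70400 bits.
Transmission delays (L/R per hop): 0.0119322, 2.07059, 0.064, 0.0138039 ms; sum = 2.16032 ms.
Propagation delays (d/s per hop): 6.19048e-05, 0.0111667, 1.27e-05, 0.00114286 ms; sum = 0.0123841 ms.
Processing at 3 router(s): 3 × 2.2 ms = 6.6 ms.
End-to-end = 8.773 ms.

8.773 ms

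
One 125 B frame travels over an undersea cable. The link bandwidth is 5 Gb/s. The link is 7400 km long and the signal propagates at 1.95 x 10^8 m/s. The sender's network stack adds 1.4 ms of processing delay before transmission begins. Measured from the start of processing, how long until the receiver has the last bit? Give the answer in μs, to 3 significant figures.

L = 125 × 8 = 1000 bits.
Transmission delay = L/R = 1000 / 5000000000 = 0.2 μs.
Propagation delay = d/s = 7400000 m / 195000000 m/s = 37948.7 μs.
Plus processing delay 1.4 ms = 1400 μs.
Total = 39300 μs.

39300 μs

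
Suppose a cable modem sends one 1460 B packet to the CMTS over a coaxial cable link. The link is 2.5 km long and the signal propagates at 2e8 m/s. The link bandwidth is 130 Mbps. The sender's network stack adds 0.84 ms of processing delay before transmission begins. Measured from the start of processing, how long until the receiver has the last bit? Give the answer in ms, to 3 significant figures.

L = 1460 × 8 = 11680 bits.
Transmission delay = L/R = 11680 / 130000000 = 0.0898462 ms.
Propagation delay = d/s = 2500 m / 200000000 m/s = 0.0125 ms.
Plus processing delay 0.84 ms = 0.84 ms.
Total = 0.942 ms.

0.942 ms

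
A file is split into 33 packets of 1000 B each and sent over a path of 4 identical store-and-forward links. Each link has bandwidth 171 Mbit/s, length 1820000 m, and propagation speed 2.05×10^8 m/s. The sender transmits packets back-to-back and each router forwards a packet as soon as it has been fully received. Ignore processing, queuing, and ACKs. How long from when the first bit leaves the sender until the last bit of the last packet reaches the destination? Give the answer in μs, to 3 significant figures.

Per-hop transmission t_tx = L/R = 8000/171000000 = 46.7836 μs.
Per-hop propagation t_prop = 1820000/2.05e+08 = 8878.05 μs.
Pipeline fill: first packet needs 4·t_tx to clear all hops; remaining 32 packets each add one t_tx.
Total = (4+33-1)·t_tx + 4·t_prop = 36·46.7836 + 4·8878.05 = 37200 μs.

37200 μs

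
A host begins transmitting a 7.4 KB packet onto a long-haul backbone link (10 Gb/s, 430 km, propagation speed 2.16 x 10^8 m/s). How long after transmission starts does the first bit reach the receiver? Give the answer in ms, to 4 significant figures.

First bit experiences only propagation delay: d/s = 430000/216000000 = 1.991 ms.

1.991 ms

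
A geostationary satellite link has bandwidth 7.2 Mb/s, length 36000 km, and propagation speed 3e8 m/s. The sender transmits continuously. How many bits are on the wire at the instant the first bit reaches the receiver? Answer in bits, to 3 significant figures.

864000 bits

Propagation delay = 36000000 / 300000000 = 0.12 s.
BDP = R × t_prop = 7200000 × 0.12 = 864000 bits.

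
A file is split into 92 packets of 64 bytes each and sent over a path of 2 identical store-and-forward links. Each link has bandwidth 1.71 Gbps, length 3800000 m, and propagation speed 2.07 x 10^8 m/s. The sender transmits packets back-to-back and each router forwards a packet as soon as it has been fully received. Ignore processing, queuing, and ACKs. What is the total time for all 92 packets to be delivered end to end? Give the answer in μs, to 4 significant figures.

Per-hop transmission t_tx = L/R = 512/1710000000 = 0.299415 μs.
Per-hop propagation t_prop = 3800000/2.07e+08 = 18357.5 μs.
Pipeline fill: first packet needs 2·t_tx to clear all hops; remaining 91 packets each add one t_tx.
Total = (2+92-1)·t_tx + 2·t_prop = 93·0.299415 + 2·18357.5 = 36740 μs.

36740 μs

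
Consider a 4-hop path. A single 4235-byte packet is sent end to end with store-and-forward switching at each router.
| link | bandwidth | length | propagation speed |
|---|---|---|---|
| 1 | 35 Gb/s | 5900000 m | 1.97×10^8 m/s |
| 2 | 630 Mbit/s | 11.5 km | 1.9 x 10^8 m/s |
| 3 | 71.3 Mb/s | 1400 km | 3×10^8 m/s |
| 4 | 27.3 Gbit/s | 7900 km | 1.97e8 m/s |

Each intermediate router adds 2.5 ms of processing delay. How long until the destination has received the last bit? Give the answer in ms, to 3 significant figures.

L = 4235 × 8 = 33880 bits.
Transmission delays (L/R per hop): 0.000968, 0.0537778, 0.475175, 0.00124103 ms; sum = 0.531162 ms.
Propagation delays (d/s per hop): 29.9492, 0.0605263, 4.66667, 40.1015 ms; sum = 74.778 ms.
Processing at 3 router(s): 3 × 2.5 ms = 7.5 ms.
End-to-end = 82.8 ms.

82.8 ms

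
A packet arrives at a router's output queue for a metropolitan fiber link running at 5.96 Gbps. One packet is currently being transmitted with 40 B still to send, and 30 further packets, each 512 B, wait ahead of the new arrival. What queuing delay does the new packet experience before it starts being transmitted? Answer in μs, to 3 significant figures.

Each queued packet: L/R = 4096/5960000000 = 0.687248 μs.
30 queued → 20.6174 μs.
Plus remaining 320 bits of current packet: 0.0536913 μs.
Queuing delay = 20.7 μs.

20.7 μs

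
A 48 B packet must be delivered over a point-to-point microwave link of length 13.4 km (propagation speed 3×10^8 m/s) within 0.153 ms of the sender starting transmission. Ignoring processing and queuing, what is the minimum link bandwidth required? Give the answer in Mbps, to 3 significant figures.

3.54 Mbps

L = 384 bits.
Propagation delay = 13400 / 300000000 = 0.0446667 ms.
Transmission budget = 0.153 − 0.0446667 = 0.108333 ms.
R ≥ L / t_tx = 384 bits / 0.000108333 s = 3.54 Mbps.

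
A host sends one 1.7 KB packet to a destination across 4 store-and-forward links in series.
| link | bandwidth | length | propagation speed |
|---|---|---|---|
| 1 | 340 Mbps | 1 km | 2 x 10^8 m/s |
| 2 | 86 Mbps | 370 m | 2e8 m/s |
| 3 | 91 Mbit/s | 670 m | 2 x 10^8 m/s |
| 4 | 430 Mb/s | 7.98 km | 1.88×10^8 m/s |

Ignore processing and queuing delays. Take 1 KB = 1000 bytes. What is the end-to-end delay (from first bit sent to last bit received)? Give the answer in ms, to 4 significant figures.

L = 13600 bits.
Transmission delays (L/R per hop): 0.04, 0.15814, 0.149451, 0.0316279 ms; sum = 0.379218 ms.
Propagation delays (d/s per hop): 0.005, 0.00185, 0.00335, 0.0424468 ms; sum = 0.0526468 ms.
End-to-end = 0.4319 ms.

0.4319 ms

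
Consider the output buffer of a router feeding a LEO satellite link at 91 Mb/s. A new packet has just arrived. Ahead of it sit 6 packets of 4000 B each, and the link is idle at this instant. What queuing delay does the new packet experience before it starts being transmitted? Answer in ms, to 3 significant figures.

2.11 ms

Each queued packet: L/R = 32000/91000000 = 0.351648 ms.
6 queued → 2.10989 ms.
Queuing delay = 2.11 ms.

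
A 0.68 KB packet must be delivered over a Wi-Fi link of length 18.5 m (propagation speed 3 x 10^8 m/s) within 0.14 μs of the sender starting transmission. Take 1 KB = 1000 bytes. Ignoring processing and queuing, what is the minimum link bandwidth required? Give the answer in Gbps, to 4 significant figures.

L = 5440 bits.
Propagation delay = 18.5 / 300000000 = 0.0616667 μs.
Transmission budget = 0.14 − 0.0616667 = 0.0783333 μs.
R ≥ L / t_tx = 5440 bits / 7.83333e-08 s = 69.45 Gbps.

69.45 Gbps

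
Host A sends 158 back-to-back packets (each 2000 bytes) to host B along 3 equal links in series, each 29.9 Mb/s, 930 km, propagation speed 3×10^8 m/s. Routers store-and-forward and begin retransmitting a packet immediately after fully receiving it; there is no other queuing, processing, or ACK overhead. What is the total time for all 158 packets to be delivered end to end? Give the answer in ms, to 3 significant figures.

94.9 ms

Per-hop transmission t_tx = L/R = 16000/29900000 = 0.535117 ms.
Per-hop propagation t_prop = 930000/300000000 = 3.1 ms.
Pipeline fill: first packet needs 3·t_tx to clear all hops; remaining 157 packets each add one t_tx.
Total = (3+158-1)·t_tx + 3·t_prop = 160·0.535117 + 3·3.1 = 94.9 ms.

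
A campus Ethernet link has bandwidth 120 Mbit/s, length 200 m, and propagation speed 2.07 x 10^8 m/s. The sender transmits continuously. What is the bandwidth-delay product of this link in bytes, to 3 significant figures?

Propagation delay = 200 / 2.07e+08 = 9.66184e-07 s.
BDP = R × t_prop = 120000000 × 9.66184e-07 = 115.942 bits.
In bytes: 115.942/8 = 14.5 bytes.

14.5 bytes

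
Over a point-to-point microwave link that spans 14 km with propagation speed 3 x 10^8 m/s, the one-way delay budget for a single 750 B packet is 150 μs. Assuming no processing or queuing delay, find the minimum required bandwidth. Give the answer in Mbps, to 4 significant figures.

58.06 Mbps

L = 6000 bits.
Propagation delay = 14000 / 300000000 = 46.6667 μs.
Transmission budget = 150 − 46.6667 = 103.333 μs.
R ≥ L / t_tx = 6000 bits / 0.000103333 s = 58.06 Mbps.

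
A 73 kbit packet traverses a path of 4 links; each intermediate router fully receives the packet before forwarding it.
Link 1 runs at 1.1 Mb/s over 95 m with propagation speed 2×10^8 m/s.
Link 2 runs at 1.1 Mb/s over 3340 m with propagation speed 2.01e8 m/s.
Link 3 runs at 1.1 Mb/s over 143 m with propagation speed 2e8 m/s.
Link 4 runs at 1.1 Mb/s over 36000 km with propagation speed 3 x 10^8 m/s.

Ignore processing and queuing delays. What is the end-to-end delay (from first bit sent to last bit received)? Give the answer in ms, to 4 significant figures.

385.5 ms

L = 73000 bits.
Transmission delay per hop = L/R = 73000/1100000 = 66.3636 ms; 4 hops → 265.455 ms.
Propagation delays (d/s per hop): 0.000475, 0.0166169, 0.000715, 120 ms; sum = 120.018 ms.
End-to-end = 385.5 ms.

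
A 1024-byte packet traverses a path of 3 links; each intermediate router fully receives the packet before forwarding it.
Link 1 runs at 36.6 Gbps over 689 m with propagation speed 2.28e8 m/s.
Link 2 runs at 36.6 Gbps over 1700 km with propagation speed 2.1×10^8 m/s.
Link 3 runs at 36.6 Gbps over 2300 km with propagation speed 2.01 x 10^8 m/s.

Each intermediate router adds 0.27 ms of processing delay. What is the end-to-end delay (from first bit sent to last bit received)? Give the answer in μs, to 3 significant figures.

L = 1024 × 8 = 8192 bits.
Transmission delay per hop = L/R = 8192/36600000000 = 0.223825 μs; 3 hops → 0.671475 μs.
Propagation delays (d/s per hop): 3.02193, 8095.24, 11442.8 μs; sum = 19541 μs.
Processing at 2 router(s): 2 × 0.27 ms = 540 μs.
End-to-end = 20100 μs.

20100 μs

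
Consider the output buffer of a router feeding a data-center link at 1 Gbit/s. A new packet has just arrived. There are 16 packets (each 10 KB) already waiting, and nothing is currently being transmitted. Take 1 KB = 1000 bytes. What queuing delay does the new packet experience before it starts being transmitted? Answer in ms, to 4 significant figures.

Each queued packet: L/R = 80000/1000000000 = 0.08 ms.
16 queued → 1.28 ms.
Queuing delay = 1.280 ms.

1.280 ms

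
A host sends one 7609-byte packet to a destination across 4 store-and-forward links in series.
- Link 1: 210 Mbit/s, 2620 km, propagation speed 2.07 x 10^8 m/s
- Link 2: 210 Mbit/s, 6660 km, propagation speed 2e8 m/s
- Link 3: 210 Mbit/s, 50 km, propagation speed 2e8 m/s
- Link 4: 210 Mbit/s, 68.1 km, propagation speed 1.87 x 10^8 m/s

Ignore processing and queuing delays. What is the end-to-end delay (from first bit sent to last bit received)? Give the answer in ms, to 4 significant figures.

47.73 ms

L = 7609 × 8 = 60872 bits.
Transmission delay per hop = L/R = 60872/210000000 = 0.289867 ms; 4 hops → 1.15947 ms.
Propagation delays (d/s per hop): 12.657, 33.3, 0.25, 0.364171 ms; sum = 46.5712 ms.
End-to-end = 47.73 ms.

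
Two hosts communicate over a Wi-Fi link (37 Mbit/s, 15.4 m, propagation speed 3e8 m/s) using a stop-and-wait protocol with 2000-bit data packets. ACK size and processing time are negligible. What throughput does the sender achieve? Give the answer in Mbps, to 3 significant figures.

t_tx = L/R = 2000/37000000 = 5.40541e-05 s.
t_prop = 15.4/300000000 = 5.13333e-08 s; RTT = 1.02667e-07 s.
Cycle = t_tx + RTT = 5.41567e-05 s.
Throughput = L / cycle = 2000 / 5.41567e-05 = 36.9 Mbps.

36.9 Mbps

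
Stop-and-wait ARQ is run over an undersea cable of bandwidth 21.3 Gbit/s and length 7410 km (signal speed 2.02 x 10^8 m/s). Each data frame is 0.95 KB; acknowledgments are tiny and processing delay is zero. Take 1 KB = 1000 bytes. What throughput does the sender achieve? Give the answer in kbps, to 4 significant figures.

t_tx = L/R = 7600/21300000000 = 3.56808e-07 s.
t_prop = 7410000/202000000 = 0.0366832 s; RTT = 0.0733663 s.
Cycle = t_tx + RTT = 0.0733667 s.
Throughput = L / cycle = 7600 / 0.0733667 = 103.6 kbps.

103.6 kbps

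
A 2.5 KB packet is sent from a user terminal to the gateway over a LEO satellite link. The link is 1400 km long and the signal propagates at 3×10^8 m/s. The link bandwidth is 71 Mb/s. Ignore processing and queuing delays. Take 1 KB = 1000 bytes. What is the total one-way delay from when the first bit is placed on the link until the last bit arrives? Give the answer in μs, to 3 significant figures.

L = 20000 bits.
Transmission delay = L/R = 20000 / 71000000 = 281.69 μs.
Propagation delay = d/s = 1400000 m / 300000000 m/s = 4666.67 μs.
Total = 4950 μs.

4950 μs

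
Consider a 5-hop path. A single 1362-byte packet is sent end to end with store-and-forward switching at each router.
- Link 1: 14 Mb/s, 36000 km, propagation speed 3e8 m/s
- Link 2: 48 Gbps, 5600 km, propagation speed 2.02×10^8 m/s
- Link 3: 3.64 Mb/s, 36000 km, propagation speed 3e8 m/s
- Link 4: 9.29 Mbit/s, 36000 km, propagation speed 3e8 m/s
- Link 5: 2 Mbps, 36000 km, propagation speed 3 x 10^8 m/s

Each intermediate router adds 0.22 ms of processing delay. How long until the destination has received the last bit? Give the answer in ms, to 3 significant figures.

519 ms

L = 1362 × 8 = 10896 bits.
Transmission delays (L/R per hop): 0.778286, 0.000227, 2.99341, 1.17287, 5.448 ms; sum = 10.3928 ms.
Propagation delays (d/s per hop): 120, 27.7228, 120, 120, 120 ms; sum = 507.723 ms.
Processing at 4 router(s): 4 × 0.22 ms = 0.88 ms.
End-to-end = 519 ms.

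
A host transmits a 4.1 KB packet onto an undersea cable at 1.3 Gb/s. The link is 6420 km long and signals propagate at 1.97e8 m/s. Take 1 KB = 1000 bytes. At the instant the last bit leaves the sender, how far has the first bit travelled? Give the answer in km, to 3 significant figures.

t_tx = L/R = 32800/1300000000 = 2.52308e-05 s.
Distance = s × t_tx = 197000000 × 2.52308e-05 = 4.97 km.

4.97 km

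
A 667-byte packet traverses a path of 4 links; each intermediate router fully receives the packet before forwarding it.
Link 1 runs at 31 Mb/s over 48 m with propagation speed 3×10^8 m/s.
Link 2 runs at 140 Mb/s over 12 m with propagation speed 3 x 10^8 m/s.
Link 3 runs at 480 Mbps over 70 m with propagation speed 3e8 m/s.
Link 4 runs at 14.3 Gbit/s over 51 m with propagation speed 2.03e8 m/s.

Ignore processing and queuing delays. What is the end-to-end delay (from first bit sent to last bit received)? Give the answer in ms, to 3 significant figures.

0.222 ms

L = 667 × 8 = 5336 bits.
Transmission delays (L/R per hop): 0.172129, 0.0381143, 0.0111167, 0.000373147 ms; sum = 0.221733 ms.
Propagation delays (d/s per hop): 0.00016, 4e-05, 0.000233333, 0.000251232 ms; sum = 0.000684565 ms.
End-to-end = 0.222 ms.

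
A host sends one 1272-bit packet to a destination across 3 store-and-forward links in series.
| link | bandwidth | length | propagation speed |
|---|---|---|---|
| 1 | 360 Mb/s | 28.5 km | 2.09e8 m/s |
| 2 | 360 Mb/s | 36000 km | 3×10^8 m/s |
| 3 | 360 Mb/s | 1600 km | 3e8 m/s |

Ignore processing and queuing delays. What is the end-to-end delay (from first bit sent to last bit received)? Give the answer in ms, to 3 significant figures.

125 ms

Transmission delay per hop = L/R = 1272/360000000 = 0.00353333 ms; 3 hops → 0.0106 ms.
Propagation delays (d/s per hop): 0.136364, 120, 5.33333 ms; sum = 125.47 ms.
End-to-end = 125 ms.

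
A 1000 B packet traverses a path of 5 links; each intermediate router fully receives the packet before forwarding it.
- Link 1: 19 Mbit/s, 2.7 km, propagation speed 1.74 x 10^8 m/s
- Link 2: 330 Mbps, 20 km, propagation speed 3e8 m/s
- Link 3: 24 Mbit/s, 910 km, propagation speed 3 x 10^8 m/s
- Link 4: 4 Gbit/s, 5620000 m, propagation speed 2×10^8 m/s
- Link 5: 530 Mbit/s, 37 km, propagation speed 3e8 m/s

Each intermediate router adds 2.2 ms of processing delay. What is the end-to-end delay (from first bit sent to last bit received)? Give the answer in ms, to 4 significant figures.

L = 1000 × 8 = 8000 bits.
Transmission delays (L/R per hop): 0.421053, 0.0242424, 0.333333, 0.002, 0.0150943 ms; sum = 0.795723 ms.
Propagation delays (d/s per hop): 0.0155172, 0.0666667, 3.03333, 28.1, 0.123333 ms; sum = 31.3389 ms.
Processing at 4 router(s): 4 × 2.2 ms = 8.8 ms.
End-to-end = 40.93 ms.

40.93 ms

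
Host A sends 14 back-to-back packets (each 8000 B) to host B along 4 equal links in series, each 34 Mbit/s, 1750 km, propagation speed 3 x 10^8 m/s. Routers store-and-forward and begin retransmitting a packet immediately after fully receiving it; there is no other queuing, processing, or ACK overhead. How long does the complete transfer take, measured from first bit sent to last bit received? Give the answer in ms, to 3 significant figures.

Per-hop transmission t_tx = L/R = 64000/34000000 = 1.88235 ms.
Per-hop propagation t_prop = 1750000/300000000 = 5.83333 ms.
Pipeline fill: first packet needs 4·t_tx to clear all hops; remaining 13 packets each add one t_tx.
Total = (4+14-1)·t_tx + 4·t_prop = 17·1.88235 + 4·5.83333 = 55.3 ms.

55.3 ms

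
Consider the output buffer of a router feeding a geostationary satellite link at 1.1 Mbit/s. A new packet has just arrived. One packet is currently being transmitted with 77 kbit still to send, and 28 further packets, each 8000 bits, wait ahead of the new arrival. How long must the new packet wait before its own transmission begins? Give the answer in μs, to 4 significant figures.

Each queued packet: L/R = 8000/1100000 = 7272.73 μs.
28 queued → 203636 μs.
Plus remaining 77000 bits of current packet: 70000 μs.
Queuing delay = 273600 μs.

273600 μs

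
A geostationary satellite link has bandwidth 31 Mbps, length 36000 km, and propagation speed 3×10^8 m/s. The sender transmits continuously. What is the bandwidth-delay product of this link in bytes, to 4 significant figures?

Propagation delay = 36000000 / 300000000 = 0.12 s.
BDP = R × t_prop = 31000000 × 0.12 = 3720000 bits.
In bytes: 3720000/8 = 465000 bytes.

465000 bytes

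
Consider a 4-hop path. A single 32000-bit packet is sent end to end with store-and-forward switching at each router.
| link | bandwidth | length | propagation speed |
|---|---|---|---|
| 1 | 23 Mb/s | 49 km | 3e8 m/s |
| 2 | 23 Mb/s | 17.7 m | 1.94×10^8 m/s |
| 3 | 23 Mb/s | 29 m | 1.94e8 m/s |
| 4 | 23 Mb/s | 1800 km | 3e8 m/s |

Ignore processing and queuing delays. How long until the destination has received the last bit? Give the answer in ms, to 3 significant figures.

11.7 ms

Transmission delay per hop = L/R = 32000/23000000 = 1.3913 ms; 4 hops → 5.56522 ms.
Propagation delays (d/s per hop): 0.163333, 9.12371e-05, 0.000149485, 6 ms; sum = 6.16357 ms.
End-to-end = 11.7 ms.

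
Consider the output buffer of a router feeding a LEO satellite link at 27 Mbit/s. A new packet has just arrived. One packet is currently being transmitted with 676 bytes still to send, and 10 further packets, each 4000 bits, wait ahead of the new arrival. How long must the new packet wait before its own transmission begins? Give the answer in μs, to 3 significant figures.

1680 μs

Each queued packet: L/R = 4000/27000000 = 148.148 μs.
10 queued → 1481.48 μs.
Plus remaining 5408 bits of current packet: 200.296 μs.
Queuing delay = 1680 μs.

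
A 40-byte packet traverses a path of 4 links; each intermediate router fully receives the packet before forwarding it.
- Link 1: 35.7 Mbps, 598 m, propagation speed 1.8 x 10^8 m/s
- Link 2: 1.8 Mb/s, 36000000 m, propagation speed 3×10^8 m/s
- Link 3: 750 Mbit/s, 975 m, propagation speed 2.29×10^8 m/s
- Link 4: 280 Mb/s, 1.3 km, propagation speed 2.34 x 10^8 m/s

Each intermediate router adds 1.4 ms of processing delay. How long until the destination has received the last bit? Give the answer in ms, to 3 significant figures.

L = 40 × 8 = 320 bits.
Transmission delays (L/R per hop): 0.00896359, 0.177778, 0.000426667, 0.00114286 ms; sum = 0.188311 ms.
Propagation delays (d/s per hop): 0.00332222, 120, 0.00425764, 0.00555556 ms; sum = 120.013 ms.
Processing at 3 router(s): 3 × 1.4 ms = 4.2 ms.
End-to-end = 124 ms.

124 ms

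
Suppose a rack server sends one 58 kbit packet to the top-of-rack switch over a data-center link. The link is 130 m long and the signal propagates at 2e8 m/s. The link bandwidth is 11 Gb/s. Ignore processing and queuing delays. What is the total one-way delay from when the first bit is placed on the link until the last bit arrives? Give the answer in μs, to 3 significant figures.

L = 58000 bits.
Transmission delay = L/R = 58000 / 11000000000 = 5.27273 μs.
Propagation delay = d/s = 130 m / 200000000 m/s = 0.65 μs.
Total = 5.92 μs.

5.92 μs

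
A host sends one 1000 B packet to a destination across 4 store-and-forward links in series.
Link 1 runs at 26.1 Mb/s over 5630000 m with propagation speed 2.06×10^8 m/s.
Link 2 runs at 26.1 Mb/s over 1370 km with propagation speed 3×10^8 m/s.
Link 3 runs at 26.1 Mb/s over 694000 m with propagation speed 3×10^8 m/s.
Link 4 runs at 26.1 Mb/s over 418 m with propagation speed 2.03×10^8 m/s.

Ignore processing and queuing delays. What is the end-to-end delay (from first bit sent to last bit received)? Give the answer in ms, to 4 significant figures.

L = 1000 × 8 = 8000 bits.
Transmission delay per hop = L/R = 8000/26100000 = 0.306513 ms; 4 hops → 1.22605 ms.
Propagation delays (d/s per hop): 27.3301, 4.56667, 2.31333, 0.00205911 ms; sum = 34.2122 ms.
End-to-end = 35.44 ms.

35.44 ms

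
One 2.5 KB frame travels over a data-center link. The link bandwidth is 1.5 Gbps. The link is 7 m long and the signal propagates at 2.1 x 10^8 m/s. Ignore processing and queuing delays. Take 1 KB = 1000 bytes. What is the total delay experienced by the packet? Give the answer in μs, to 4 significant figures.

13.37 μs

L = 20000 bits.
Transmission delay = L/R = 20000 / 1500000000 = 13.3333 μs.
Propagation delay = d/s = 7 m / 210000000 m/s = 0.0333333 μs.
Total = 13.37 μs.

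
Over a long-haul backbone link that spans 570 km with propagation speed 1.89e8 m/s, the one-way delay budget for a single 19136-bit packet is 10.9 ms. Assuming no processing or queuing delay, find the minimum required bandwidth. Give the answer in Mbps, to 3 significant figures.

Propagation delay = 570000 / 189000000 = 3.01587 ms.
Transmission budget = 10.9 − 3.01587 = 7.88413 ms.
R ≥ L / t_tx = 19136 bits / 0.00788413 s = 2.43 Mbps.

2.43 Mbps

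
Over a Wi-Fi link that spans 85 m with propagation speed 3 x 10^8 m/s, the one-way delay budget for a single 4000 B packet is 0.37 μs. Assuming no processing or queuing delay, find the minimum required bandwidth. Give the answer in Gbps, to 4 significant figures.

369.2 Gbps

L = 32000 bits.
Propagation delay = 85 / 300000000 = 0.283333 μs.
Transmission budget = 0.37 − 0.283333 = 0.0866667 μs.
R ≥ L / t_tx = 32000 bits / 8.66667e-08 s = 369.2 Gbps.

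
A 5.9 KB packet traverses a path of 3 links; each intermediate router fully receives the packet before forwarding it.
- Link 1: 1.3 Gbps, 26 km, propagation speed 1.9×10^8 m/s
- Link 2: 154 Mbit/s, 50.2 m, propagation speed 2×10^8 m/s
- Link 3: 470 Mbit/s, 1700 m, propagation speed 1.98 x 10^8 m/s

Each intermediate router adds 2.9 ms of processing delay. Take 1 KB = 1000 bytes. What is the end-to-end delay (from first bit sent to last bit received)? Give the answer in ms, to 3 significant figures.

6.39 ms

L = 47200 bits.
Transmission delays (L/R per hop): 0.0363077, 0.306494, 0.100426 ms; sum = 0.443227 ms.
Propagation delays (d/s per hop): 0.136842, 0.000251, 0.00858586 ms; sum = 0.145679 ms.
Processing at 2 router(s): 2 × 2.9 ms = 5.8 ms.
End-to-end = 6.39 ms.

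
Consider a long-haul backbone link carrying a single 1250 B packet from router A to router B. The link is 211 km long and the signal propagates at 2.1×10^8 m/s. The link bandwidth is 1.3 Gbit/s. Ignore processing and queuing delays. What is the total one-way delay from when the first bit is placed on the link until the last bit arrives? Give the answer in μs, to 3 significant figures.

L = 1250 × 8 = 10000 bits.
Transmission delay = L/R = 10000 / 1300000000 = 7.69231 μs.
Propagation delay = d/s = 211000 m / 210000000 m/s = 1004.76 μs.
Total = 1010 μs.

1010 μs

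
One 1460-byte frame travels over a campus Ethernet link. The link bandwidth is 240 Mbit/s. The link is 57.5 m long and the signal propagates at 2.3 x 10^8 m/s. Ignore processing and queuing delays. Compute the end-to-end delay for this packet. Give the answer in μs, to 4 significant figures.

48.92 μs

L = 1460 × 8 = 11680 bits.
Transmission delay = L/R = 11680 / 240000000 = 48.6667 μs.
Propagation delay = d/s = 57.5 m / 2.3e+08 m/s = 0.25 μs.
Total = 48.92 μs.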